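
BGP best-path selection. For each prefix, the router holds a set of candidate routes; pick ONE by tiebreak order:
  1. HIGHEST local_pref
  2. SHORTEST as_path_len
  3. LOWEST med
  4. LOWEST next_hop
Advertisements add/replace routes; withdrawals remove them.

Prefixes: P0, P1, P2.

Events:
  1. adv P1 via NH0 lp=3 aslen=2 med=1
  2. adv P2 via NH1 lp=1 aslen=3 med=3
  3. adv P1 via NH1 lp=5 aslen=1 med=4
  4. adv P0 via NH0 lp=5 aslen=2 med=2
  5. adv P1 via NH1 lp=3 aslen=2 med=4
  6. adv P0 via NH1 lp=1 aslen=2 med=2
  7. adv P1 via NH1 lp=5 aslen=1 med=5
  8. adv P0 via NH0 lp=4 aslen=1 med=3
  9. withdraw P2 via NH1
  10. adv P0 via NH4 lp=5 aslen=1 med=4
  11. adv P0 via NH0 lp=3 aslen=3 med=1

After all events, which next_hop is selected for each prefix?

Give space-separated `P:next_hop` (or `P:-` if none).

Op 1: best P0=- P1=NH0 P2=-
Op 2: best P0=- P1=NH0 P2=NH1
Op 3: best P0=- P1=NH1 P2=NH1
Op 4: best P0=NH0 P1=NH1 P2=NH1
Op 5: best P0=NH0 P1=NH0 P2=NH1
Op 6: best P0=NH0 P1=NH0 P2=NH1
Op 7: best P0=NH0 P1=NH1 P2=NH1
Op 8: best P0=NH0 P1=NH1 P2=NH1
Op 9: best P0=NH0 P1=NH1 P2=-
Op 10: best P0=NH4 P1=NH1 P2=-
Op 11: best P0=NH4 P1=NH1 P2=-

Answer: P0:NH4 P1:NH1 P2:-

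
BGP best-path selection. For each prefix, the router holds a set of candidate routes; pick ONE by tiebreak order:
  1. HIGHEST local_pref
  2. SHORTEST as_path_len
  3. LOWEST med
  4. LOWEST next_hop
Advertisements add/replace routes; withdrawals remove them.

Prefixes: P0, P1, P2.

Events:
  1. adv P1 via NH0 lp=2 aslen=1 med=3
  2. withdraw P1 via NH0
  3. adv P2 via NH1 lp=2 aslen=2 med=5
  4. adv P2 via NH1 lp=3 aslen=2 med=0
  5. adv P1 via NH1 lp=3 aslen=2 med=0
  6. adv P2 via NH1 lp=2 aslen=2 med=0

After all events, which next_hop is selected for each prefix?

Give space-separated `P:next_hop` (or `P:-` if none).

Answer: P0:- P1:NH1 P2:NH1

Derivation:
Op 1: best P0=- P1=NH0 P2=-
Op 2: best P0=- P1=- P2=-
Op 3: best P0=- P1=- P2=NH1
Op 4: best P0=- P1=- P2=NH1
Op 5: best P0=- P1=NH1 P2=NH1
Op 6: best P0=- P1=NH1 P2=NH1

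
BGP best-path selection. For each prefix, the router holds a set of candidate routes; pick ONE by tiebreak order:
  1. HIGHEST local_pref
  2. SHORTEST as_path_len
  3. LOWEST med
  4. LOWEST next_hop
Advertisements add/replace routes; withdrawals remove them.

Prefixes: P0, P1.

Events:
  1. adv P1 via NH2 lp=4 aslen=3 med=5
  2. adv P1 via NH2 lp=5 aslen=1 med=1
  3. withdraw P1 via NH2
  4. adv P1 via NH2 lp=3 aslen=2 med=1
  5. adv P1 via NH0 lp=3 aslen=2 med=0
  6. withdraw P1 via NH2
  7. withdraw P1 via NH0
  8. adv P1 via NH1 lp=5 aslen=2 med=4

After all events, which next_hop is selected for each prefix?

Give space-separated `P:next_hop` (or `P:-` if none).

Answer: P0:- P1:NH1

Derivation:
Op 1: best P0=- P1=NH2
Op 2: best P0=- P1=NH2
Op 3: best P0=- P1=-
Op 4: best P0=- P1=NH2
Op 5: best P0=- P1=NH0
Op 6: best P0=- P1=NH0
Op 7: best P0=- P1=-
Op 8: best P0=- P1=NH1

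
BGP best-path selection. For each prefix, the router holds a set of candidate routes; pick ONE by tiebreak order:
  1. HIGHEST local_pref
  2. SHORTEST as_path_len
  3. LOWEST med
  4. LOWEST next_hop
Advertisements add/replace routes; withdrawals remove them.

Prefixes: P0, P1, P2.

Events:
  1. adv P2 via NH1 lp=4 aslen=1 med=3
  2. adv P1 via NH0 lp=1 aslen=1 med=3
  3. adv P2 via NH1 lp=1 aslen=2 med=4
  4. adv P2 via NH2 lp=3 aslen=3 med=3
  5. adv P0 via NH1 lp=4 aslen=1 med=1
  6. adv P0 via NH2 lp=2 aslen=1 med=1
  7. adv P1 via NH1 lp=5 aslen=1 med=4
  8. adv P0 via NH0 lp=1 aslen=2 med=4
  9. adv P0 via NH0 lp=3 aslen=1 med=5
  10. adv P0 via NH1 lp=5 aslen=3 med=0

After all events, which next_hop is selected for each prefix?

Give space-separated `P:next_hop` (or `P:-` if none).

Op 1: best P0=- P1=- P2=NH1
Op 2: best P0=- P1=NH0 P2=NH1
Op 3: best P0=- P1=NH0 P2=NH1
Op 4: best P0=- P1=NH0 P2=NH2
Op 5: best P0=NH1 P1=NH0 P2=NH2
Op 6: best P0=NH1 P1=NH0 P2=NH2
Op 7: best P0=NH1 P1=NH1 P2=NH2
Op 8: best P0=NH1 P1=NH1 P2=NH2
Op 9: best P0=NH1 P1=NH1 P2=NH2
Op 10: best P0=NH1 P1=NH1 P2=NH2

Answer: P0:NH1 P1:NH1 P2:NH2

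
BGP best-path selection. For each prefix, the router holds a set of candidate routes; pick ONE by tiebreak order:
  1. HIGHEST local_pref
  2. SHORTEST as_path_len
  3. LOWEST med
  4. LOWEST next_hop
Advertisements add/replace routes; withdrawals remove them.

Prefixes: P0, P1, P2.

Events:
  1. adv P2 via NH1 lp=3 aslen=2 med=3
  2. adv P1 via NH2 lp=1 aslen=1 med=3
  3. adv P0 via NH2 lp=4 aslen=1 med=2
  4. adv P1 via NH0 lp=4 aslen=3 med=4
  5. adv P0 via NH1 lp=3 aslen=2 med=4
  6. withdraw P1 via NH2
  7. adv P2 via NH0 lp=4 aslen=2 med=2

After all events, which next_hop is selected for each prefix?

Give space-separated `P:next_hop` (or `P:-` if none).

Answer: P0:NH2 P1:NH0 P2:NH0

Derivation:
Op 1: best P0=- P1=- P2=NH1
Op 2: best P0=- P1=NH2 P2=NH1
Op 3: best P0=NH2 P1=NH2 P2=NH1
Op 4: best P0=NH2 P1=NH0 P2=NH1
Op 5: best P0=NH2 P1=NH0 P2=NH1
Op 6: best P0=NH2 P1=NH0 P2=NH1
Op 7: best P0=NH2 P1=NH0 P2=NH0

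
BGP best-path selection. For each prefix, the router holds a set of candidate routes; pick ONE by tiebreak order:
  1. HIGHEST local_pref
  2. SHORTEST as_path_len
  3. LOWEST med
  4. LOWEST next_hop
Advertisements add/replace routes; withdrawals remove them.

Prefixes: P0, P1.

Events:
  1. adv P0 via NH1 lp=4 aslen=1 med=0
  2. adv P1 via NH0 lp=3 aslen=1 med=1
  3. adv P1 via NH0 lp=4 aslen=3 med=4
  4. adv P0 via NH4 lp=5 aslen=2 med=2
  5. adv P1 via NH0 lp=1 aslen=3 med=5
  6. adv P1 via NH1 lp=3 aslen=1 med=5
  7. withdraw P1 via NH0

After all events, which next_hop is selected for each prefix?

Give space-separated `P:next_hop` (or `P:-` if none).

Answer: P0:NH4 P1:NH1

Derivation:
Op 1: best P0=NH1 P1=-
Op 2: best P0=NH1 P1=NH0
Op 3: best P0=NH1 P1=NH0
Op 4: best P0=NH4 P1=NH0
Op 5: best P0=NH4 P1=NH0
Op 6: best P0=NH4 P1=NH1
Op 7: best P0=NH4 P1=NH1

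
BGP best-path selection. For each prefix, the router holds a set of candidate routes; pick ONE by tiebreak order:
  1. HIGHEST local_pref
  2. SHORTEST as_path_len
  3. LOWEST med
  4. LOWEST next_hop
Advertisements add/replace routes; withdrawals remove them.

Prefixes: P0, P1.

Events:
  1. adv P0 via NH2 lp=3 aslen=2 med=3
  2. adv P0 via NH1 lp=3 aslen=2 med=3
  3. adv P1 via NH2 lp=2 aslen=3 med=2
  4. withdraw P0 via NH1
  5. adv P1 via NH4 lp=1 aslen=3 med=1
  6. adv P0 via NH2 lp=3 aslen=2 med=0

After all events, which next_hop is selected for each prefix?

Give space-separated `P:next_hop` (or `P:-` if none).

Answer: P0:NH2 P1:NH2

Derivation:
Op 1: best P0=NH2 P1=-
Op 2: best P0=NH1 P1=-
Op 3: best P0=NH1 P1=NH2
Op 4: best P0=NH2 P1=NH2
Op 5: best P0=NH2 P1=NH2
Op 6: best P0=NH2 P1=NH2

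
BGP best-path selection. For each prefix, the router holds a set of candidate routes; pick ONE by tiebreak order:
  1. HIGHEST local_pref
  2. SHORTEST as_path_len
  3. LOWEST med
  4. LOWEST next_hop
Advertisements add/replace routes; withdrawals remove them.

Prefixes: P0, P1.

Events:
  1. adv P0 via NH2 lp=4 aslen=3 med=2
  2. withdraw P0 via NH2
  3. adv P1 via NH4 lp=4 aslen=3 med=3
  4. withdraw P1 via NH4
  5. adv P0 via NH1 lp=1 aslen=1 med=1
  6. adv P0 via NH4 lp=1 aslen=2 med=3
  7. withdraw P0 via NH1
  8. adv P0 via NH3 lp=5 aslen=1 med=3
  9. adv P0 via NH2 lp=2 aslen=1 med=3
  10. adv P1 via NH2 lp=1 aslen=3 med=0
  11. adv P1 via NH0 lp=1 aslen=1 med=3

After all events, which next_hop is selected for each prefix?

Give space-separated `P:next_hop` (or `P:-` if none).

Answer: P0:NH3 P1:NH0

Derivation:
Op 1: best P0=NH2 P1=-
Op 2: best P0=- P1=-
Op 3: best P0=- P1=NH4
Op 4: best P0=- P1=-
Op 5: best P0=NH1 P1=-
Op 6: best P0=NH1 P1=-
Op 7: best P0=NH4 P1=-
Op 8: best P0=NH3 P1=-
Op 9: best P0=NH3 P1=-
Op 10: best P0=NH3 P1=NH2
Op 11: best P0=NH3 P1=NH0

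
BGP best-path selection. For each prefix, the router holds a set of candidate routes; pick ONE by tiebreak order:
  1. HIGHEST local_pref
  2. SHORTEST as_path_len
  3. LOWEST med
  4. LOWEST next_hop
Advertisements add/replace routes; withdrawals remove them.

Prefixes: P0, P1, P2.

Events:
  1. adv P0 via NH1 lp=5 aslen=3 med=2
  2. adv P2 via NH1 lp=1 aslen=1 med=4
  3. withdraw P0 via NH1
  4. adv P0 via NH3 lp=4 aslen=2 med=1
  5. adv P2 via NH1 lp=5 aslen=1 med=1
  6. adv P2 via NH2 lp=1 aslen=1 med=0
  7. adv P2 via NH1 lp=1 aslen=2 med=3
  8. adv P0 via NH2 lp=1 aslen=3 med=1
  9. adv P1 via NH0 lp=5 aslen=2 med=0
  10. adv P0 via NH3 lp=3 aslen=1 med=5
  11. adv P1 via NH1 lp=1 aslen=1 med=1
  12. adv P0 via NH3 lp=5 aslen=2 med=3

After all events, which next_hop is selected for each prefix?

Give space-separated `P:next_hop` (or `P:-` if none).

Answer: P0:NH3 P1:NH0 P2:NH2

Derivation:
Op 1: best P0=NH1 P1=- P2=-
Op 2: best P0=NH1 P1=- P2=NH1
Op 3: best P0=- P1=- P2=NH1
Op 4: best P0=NH3 P1=- P2=NH1
Op 5: best P0=NH3 P1=- P2=NH1
Op 6: best P0=NH3 P1=- P2=NH1
Op 7: best P0=NH3 P1=- P2=NH2
Op 8: best P0=NH3 P1=- P2=NH2
Op 9: best P0=NH3 P1=NH0 P2=NH2
Op 10: best P0=NH3 P1=NH0 P2=NH2
Op 11: best P0=NH3 P1=NH0 P2=NH2
Op 12: best P0=NH3 P1=NH0 P2=NH2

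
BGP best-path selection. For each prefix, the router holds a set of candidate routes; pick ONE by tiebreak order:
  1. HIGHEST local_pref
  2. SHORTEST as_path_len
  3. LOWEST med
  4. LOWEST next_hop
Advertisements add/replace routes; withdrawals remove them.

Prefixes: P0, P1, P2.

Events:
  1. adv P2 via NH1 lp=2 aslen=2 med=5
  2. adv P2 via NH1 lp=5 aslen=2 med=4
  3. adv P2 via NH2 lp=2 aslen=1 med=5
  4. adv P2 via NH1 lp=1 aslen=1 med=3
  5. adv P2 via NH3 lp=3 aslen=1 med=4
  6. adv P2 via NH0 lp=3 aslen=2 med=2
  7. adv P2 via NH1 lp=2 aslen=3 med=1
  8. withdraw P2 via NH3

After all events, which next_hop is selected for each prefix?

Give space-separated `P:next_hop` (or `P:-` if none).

Op 1: best P0=- P1=- P2=NH1
Op 2: best P0=- P1=- P2=NH1
Op 3: best P0=- P1=- P2=NH1
Op 4: best P0=- P1=- P2=NH2
Op 5: best P0=- P1=- P2=NH3
Op 6: best P0=- P1=- P2=NH3
Op 7: best P0=- P1=- P2=NH3
Op 8: best P0=- P1=- P2=NH0

Answer: P0:- P1:- P2:NH0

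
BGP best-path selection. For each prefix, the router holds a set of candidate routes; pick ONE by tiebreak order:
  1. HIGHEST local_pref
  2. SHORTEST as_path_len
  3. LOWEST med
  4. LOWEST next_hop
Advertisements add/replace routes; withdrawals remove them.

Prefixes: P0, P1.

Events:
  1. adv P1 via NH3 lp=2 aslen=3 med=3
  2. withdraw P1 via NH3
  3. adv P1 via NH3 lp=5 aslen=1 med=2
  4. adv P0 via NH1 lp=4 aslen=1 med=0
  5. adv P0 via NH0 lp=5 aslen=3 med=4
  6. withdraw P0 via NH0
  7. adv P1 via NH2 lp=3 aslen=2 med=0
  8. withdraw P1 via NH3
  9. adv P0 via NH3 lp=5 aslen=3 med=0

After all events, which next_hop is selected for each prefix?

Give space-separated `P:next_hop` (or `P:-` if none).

Answer: P0:NH3 P1:NH2

Derivation:
Op 1: best P0=- P1=NH3
Op 2: best P0=- P1=-
Op 3: best P0=- P1=NH3
Op 4: best P0=NH1 P1=NH3
Op 5: best P0=NH0 P1=NH3
Op 6: best P0=NH1 P1=NH3
Op 7: best P0=NH1 P1=NH3
Op 8: best P0=NH1 P1=NH2
Op 9: best P0=NH3 P1=NH2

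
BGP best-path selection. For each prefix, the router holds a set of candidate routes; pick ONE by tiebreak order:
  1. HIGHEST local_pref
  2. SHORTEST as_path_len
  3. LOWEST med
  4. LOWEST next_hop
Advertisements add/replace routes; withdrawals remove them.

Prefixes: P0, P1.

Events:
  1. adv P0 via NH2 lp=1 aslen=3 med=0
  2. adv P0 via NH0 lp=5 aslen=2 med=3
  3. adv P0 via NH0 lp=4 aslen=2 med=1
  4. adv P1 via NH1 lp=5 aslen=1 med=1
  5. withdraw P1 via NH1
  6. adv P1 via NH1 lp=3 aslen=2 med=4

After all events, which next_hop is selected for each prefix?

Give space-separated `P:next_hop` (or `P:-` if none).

Answer: P0:NH0 P1:NH1

Derivation:
Op 1: best P0=NH2 P1=-
Op 2: best P0=NH0 P1=-
Op 3: best P0=NH0 P1=-
Op 4: best P0=NH0 P1=NH1
Op 5: best P0=NH0 P1=-
Op 6: best P0=NH0 P1=NH1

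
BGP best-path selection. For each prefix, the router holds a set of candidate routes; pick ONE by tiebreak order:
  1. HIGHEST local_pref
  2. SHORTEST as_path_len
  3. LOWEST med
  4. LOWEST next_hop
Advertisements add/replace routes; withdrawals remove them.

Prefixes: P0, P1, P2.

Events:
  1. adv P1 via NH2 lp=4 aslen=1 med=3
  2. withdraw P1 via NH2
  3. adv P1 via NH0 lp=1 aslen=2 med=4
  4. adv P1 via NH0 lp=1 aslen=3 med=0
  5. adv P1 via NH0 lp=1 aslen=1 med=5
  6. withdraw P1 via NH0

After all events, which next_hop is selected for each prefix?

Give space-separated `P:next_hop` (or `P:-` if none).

Answer: P0:- P1:- P2:-

Derivation:
Op 1: best P0=- P1=NH2 P2=-
Op 2: best P0=- P1=- P2=-
Op 3: best P0=- P1=NH0 P2=-
Op 4: best P0=- P1=NH0 P2=-
Op 5: best P0=- P1=NH0 P2=-
Op 6: best P0=- P1=- P2=-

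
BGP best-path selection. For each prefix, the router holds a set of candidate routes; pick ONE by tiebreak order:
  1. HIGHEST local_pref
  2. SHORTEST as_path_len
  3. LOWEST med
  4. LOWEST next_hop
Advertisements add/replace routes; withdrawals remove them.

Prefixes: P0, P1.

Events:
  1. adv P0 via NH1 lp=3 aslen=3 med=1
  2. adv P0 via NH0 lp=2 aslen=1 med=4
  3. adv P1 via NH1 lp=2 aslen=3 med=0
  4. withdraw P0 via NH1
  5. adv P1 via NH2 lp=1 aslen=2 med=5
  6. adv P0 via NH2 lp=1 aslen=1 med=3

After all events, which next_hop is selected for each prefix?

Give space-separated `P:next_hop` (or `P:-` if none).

Answer: P0:NH0 P1:NH1

Derivation:
Op 1: best P0=NH1 P1=-
Op 2: best P0=NH1 P1=-
Op 3: best P0=NH1 P1=NH1
Op 4: best P0=NH0 P1=NH1
Op 5: best P0=NH0 P1=NH1
Op 6: best P0=NH0 P1=NH1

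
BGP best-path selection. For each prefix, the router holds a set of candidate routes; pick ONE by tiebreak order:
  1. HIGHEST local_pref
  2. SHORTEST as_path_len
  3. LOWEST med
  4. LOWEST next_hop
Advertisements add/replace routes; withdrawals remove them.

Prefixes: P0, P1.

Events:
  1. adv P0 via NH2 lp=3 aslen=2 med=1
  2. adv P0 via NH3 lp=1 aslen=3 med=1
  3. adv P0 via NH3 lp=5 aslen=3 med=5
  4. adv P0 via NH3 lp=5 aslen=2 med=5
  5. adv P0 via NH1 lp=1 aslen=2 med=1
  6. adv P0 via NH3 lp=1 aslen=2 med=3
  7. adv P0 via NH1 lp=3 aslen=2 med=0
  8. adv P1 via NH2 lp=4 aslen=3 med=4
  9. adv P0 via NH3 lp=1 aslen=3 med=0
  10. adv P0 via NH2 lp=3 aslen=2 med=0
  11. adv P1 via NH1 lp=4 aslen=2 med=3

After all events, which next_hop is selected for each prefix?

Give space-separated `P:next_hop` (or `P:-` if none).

Answer: P0:NH1 P1:NH1

Derivation:
Op 1: best P0=NH2 P1=-
Op 2: best P0=NH2 P1=-
Op 3: best P0=NH3 P1=-
Op 4: best P0=NH3 P1=-
Op 5: best P0=NH3 P1=-
Op 6: best P0=NH2 P1=-
Op 7: best P0=NH1 P1=-
Op 8: best P0=NH1 P1=NH2
Op 9: best P0=NH1 P1=NH2
Op 10: best P0=NH1 P1=NH2
Op 11: best P0=NH1 P1=NH1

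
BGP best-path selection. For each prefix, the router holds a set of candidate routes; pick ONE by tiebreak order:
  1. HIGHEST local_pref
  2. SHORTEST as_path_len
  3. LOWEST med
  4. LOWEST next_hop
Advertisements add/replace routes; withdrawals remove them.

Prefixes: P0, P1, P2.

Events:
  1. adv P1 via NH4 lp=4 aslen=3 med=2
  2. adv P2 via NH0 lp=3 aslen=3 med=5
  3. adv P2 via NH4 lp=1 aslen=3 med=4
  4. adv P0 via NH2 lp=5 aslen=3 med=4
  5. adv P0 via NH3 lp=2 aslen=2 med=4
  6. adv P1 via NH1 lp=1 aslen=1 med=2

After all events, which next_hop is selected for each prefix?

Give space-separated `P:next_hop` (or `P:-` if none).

Answer: P0:NH2 P1:NH4 P2:NH0

Derivation:
Op 1: best P0=- P1=NH4 P2=-
Op 2: best P0=- P1=NH4 P2=NH0
Op 3: best P0=- P1=NH4 P2=NH0
Op 4: best P0=NH2 P1=NH4 P2=NH0
Op 5: best P0=NH2 P1=NH4 P2=NH0
Op 6: best P0=NH2 P1=NH4 P2=NH0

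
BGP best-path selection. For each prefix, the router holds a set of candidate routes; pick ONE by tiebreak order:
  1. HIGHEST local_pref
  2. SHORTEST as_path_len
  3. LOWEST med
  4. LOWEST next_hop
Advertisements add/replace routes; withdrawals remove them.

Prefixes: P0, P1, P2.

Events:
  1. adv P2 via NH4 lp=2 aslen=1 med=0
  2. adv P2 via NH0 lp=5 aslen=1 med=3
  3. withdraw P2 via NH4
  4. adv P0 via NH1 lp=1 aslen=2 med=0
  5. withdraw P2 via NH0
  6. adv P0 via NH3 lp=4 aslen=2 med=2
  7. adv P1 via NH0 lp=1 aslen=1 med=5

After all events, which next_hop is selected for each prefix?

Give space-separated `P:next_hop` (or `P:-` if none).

Op 1: best P0=- P1=- P2=NH4
Op 2: best P0=- P1=- P2=NH0
Op 3: best P0=- P1=- P2=NH0
Op 4: best P0=NH1 P1=- P2=NH0
Op 5: best P0=NH1 P1=- P2=-
Op 6: best P0=NH3 P1=- P2=-
Op 7: best P0=NH3 P1=NH0 P2=-

Answer: P0:NH3 P1:NH0 P2:-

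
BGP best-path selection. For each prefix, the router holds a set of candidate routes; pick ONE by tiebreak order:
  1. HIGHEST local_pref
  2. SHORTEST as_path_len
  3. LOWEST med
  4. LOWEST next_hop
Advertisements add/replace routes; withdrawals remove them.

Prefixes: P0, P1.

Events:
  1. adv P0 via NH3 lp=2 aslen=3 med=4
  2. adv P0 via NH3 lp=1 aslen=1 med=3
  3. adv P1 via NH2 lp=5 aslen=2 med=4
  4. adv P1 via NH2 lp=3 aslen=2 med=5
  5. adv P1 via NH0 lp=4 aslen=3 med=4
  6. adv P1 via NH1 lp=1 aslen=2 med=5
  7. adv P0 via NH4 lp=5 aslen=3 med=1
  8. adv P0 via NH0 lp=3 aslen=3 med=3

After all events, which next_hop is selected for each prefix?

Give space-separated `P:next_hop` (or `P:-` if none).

Op 1: best P0=NH3 P1=-
Op 2: best P0=NH3 P1=-
Op 3: best P0=NH3 P1=NH2
Op 4: best P0=NH3 P1=NH2
Op 5: best P0=NH3 P1=NH0
Op 6: best P0=NH3 P1=NH0
Op 7: best P0=NH4 P1=NH0
Op 8: best P0=NH4 P1=NH0

Answer: P0:NH4 P1:NH0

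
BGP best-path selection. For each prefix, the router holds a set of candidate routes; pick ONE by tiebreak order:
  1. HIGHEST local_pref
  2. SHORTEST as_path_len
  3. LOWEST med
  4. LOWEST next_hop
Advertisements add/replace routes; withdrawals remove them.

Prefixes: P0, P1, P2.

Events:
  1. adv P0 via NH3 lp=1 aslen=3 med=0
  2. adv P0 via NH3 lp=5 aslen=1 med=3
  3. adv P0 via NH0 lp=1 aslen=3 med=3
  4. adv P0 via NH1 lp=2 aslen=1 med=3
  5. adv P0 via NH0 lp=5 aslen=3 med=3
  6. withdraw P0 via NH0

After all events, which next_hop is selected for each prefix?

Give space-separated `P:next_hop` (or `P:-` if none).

Op 1: best P0=NH3 P1=- P2=-
Op 2: best P0=NH3 P1=- P2=-
Op 3: best P0=NH3 P1=- P2=-
Op 4: best P0=NH3 P1=- P2=-
Op 5: best P0=NH3 P1=- P2=-
Op 6: best P0=NH3 P1=- P2=-

Answer: P0:NH3 P1:- P2:-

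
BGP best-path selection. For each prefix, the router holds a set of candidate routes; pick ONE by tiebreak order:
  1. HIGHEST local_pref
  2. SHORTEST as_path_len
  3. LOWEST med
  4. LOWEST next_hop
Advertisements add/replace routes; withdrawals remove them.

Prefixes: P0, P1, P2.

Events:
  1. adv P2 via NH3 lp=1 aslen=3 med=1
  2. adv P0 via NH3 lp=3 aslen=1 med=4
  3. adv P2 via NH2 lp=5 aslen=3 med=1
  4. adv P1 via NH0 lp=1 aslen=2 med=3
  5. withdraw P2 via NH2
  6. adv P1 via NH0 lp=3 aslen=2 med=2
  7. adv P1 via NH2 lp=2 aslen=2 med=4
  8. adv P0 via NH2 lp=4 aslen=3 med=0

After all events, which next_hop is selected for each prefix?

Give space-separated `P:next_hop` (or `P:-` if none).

Answer: P0:NH2 P1:NH0 P2:NH3

Derivation:
Op 1: best P0=- P1=- P2=NH3
Op 2: best P0=NH3 P1=- P2=NH3
Op 3: best P0=NH3 P1=- P2=NH2
Op 4: best P0=NH3 P1=NH0 P2=NH2
Op 5: best P0=NH3 P1=NH0 P2=NH3
Op 6: best P0=NH3 P1=NH0 P2=NH3
Op 7: best P0=NH3 P1=NH0 P2=NH3
Op 8: best P0=NH2 P1=NH0 P2=NH3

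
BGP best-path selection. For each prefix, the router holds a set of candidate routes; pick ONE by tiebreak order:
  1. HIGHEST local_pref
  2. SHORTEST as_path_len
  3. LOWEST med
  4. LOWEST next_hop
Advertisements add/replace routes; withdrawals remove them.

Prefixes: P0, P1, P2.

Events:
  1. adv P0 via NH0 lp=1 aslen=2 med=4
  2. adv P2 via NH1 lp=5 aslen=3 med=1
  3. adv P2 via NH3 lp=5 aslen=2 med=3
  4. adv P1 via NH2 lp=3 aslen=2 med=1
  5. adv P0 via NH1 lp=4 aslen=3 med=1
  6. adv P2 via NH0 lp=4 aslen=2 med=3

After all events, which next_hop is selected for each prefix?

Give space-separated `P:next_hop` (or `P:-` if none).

Answer: P0:NH1 P1:NH2 P2:NH3

Derivation:
Op 1: best P0=NH0 P1=- P2=-
Op 2: best P0=NH0 P1=- P2=NH1
Op 3: best P0=NH0 P1=- P2=NH3
Op 4: best P0=NH0 P1=NH2 P2=NH3
Op 5: best P0=NH1 P1=NH2 P2=NH3
Op 6: best P0=NH1 P1=NH2 P2=NH3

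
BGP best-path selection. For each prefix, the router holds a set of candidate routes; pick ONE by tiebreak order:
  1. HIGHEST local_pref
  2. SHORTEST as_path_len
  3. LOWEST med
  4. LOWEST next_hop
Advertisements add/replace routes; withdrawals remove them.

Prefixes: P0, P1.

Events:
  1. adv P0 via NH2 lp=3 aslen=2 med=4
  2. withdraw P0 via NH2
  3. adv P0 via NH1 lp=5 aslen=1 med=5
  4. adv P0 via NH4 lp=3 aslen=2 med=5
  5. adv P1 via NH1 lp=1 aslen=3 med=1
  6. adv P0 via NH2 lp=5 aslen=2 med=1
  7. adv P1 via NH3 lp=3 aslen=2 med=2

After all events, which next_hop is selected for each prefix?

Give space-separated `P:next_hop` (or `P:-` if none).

Op 1: best P0=NH2 P1=-
Op 2: best P0=- P1=-
Op 3: best P0=NH1 P1=-
Op 4: best P0=NH1 P1=-
Op 5: best P0=NH1 P1=NH1
Op 6: best P0=NH1 P1=NH1
Op 7: best P0=NH1 P1=NH3

Answer: P0:NH1 P1:NH3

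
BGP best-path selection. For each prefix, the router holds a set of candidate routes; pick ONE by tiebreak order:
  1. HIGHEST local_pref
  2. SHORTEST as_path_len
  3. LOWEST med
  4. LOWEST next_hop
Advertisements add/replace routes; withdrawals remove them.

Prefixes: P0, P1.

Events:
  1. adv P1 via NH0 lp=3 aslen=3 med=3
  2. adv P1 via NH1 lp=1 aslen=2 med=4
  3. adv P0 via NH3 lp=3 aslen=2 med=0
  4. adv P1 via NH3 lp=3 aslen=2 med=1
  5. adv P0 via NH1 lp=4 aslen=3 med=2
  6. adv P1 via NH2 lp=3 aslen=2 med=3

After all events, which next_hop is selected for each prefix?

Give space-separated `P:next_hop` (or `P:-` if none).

Op 1: best P0=- P1=NH0
Op 2: best P0=- P1=NH0
Op 3: best P0=NH3 P1=NH0
Op 4: best P0=NH3 P1=NH3
Op 5: best P0=NH1 P1=NH3
Op 6: best P0=NH1 P1=NH3

Answer: P0:NH1 P1:NH3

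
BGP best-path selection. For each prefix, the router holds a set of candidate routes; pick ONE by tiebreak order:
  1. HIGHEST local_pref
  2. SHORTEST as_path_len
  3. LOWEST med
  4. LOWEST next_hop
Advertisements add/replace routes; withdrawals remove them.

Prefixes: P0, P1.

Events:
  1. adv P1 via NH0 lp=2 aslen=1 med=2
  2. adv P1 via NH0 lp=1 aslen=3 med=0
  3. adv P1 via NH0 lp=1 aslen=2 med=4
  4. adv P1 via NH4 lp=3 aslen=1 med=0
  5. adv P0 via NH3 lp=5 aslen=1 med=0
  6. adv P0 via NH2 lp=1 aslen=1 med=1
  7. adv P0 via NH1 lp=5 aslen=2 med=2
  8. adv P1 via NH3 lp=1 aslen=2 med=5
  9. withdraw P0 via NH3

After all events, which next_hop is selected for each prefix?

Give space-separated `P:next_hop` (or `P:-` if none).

Answer: P0:NH1 P1:NH4

Derivation:
Op 1: best P0=- P1=NH0
Op 2: best P0=- P1=NH0
Op 3: best P0=- P1=NH0
Op 4: best P0=- P1=NH4
Op 5: best P0=NH3 P1=NH4
Op 6: best P0=NH3 P1=NH4
Op 7: best P0=NH3 P1=NH4
Op 8: best P0=NH3 P1=NH4
Op 9: best P0=NH1 P1=NH4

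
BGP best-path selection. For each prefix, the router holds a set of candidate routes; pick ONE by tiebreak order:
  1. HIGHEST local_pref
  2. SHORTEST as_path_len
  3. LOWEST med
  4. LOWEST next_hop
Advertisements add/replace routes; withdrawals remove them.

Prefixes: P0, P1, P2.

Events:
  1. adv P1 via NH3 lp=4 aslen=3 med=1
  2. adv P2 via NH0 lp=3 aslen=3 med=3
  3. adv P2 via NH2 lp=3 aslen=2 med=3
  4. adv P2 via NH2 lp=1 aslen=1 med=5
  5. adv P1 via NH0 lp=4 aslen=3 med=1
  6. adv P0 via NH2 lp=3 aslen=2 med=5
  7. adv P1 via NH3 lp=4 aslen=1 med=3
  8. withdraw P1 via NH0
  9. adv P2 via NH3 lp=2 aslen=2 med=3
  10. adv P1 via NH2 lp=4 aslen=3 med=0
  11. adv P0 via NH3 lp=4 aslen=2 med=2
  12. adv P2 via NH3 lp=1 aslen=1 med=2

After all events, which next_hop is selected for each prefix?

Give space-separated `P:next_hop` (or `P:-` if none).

Answer: P0:NH3 P1:NH3 P2:NH0

Derivation:
Op 1: best P0=- P1=NH3 P2=-
Op 2: best P0=- P1=NH3 P2=NH0
Op 3: best P0=- P1=NH3 P2=NH2
Op 4: best P0=- P1=NH3 P2=NH0
Op 5: best P0=- P1=NH0 P2=NH0
Op 6: best P0=NH2 P1=NH0 P2=NH0
Op 7: best P0=NH2 P1=NH3 P2=NH0
Op 8: best P0=NH2 P1=NH3 P2=NH0
Op 9: best P0=NH2 P1=NH3 P2=NH0
Op 10: best P0=NH2 P1=NH3 P2=NH0
Op 11: best P0=NH3 P1=NH3 P2=NH0
Op 12: best P0=NH3 P1=NH3 P2=NH0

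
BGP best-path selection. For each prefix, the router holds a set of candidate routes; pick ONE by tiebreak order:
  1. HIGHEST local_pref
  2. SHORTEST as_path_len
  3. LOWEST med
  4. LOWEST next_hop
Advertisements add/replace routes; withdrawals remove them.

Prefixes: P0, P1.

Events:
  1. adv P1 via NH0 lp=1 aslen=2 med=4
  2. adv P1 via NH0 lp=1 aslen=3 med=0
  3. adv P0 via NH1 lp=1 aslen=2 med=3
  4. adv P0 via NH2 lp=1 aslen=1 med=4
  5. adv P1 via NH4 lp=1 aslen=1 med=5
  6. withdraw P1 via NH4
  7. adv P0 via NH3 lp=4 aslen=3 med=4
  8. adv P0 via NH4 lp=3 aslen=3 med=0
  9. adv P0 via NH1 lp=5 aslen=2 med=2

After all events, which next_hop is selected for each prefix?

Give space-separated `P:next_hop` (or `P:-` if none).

Answer: P0:NH1 P1:NH0

Derivation:
Op 1: best P0=- P1=NH0
Op 2: best P0=- P1=NH0
Op 3: best P0=NH1 P1=NH0
Op 4: best P0=NH2 P1=NH0
Op 5: best P0=NH2 P1=NH4
Op 6: best P0=NH2 P1=NH0
Op 7: best P0=NH3 P1=NH0
Op 8: best P0=NH3 P1=NH0
Op 9: best P0=NH1 P1=NH0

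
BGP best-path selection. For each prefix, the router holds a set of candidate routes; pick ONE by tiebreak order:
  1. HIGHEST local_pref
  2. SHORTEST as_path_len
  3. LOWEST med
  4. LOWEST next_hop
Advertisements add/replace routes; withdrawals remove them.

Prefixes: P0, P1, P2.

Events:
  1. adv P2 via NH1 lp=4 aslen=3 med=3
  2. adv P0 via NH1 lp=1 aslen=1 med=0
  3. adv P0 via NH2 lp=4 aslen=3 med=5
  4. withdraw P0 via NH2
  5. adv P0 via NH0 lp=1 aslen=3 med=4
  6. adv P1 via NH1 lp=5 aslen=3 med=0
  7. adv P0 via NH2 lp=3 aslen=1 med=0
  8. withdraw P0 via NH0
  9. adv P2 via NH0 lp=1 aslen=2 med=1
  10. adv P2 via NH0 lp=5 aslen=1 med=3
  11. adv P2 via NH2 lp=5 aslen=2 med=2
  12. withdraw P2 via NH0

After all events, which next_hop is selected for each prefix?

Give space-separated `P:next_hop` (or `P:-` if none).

Answer: P0:NH2 P1:NH1 P2:NH2

Derivation:
Op 1: best P0=- P1=- P2=NH1
Op 2: best P0=NH1 P1=- P2=NH1
Op 3: best P0=NH2 P1=- P2=NH1
Op 4: best P0=NH1 P1=- P2=NH1
Op 5: best P0=NH1 P1=- P2=NH1
Op 6: best P0=NH1 P1=NH1 P2=NH1
Op 7: best P0=NH2 P1=NH1 P2=NH1
Op 8: best P0=NH2 P1=NH1 P2=NH1
Op 9: best P0=NH2 P1=NH1 P2=NH1
Op 10: best P0=NH2 P1=NH1 P2=NH0
Op 11: best P0=NH2 P1=NH1 P2=NH0
Op 12: best P0=NH2 P1=NH1 P2=NH2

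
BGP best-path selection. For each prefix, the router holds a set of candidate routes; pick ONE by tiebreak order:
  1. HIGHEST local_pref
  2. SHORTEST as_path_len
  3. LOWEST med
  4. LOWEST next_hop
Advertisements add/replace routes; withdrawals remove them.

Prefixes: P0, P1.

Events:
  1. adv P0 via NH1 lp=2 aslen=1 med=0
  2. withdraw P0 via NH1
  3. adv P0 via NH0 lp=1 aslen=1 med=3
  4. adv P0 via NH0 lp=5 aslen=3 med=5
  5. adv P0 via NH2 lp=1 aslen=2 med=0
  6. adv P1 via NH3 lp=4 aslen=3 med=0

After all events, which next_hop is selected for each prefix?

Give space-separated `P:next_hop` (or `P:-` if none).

Op 1: best P0=NH1 P1=-
Op 2: best P0=- P1=-
Op 3: best P0=NH0 P1=-
Op 4: best P0=NH0 P1=-
Op 5: best P0=NH0 P1=-
Op 6: best P0=NH0 P1=NH3

Answer: P0:NH0 P1:NH3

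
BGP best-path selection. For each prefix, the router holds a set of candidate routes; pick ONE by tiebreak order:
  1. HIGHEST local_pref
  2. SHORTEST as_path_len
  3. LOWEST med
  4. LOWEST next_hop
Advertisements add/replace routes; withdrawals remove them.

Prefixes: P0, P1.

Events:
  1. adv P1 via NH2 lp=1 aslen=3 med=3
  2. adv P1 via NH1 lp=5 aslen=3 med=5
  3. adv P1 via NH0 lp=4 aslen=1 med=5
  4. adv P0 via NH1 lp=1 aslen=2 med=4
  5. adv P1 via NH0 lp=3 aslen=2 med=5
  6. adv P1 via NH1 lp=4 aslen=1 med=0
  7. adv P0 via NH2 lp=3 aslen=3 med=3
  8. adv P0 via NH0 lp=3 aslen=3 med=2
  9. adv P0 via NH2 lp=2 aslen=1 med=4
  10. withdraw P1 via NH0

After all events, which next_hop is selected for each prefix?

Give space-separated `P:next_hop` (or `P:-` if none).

Op 1: best P0=- P1=NH2
Op 2: best P0=- P1=NH1
Op 3: best P0=- P1=NH1
Op 4: best P0=NH1 P1=NH1
Op 5: best P0=NH1 P1=NH1
Op 6: best P0=NH1 P1=NH1
Op 7: best P0=NH2 P1=NH1
Op 8: best P0=NH0 P1=NH1
Op 9: best P0=NH0 P1=NH1
Op 10: best P0=NH0 P1=NH1

Answer: P0:NH0 P1:NH1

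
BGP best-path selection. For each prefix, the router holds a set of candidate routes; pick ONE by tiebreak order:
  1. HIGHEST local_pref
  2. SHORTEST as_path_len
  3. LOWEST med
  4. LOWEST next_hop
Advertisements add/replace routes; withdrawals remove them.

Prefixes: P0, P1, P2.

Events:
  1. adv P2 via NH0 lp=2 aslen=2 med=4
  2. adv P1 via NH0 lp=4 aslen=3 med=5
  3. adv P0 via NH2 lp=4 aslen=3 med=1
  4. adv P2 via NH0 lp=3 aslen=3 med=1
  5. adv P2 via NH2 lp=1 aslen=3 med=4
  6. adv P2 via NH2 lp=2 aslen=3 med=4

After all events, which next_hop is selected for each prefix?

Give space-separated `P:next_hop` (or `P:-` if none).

Answer: P0:NH2 P1:NH0 P2:NH0

Derivation:
Op 1: best P0=- P1=- P2=NH0
Op 2: best P0=- P1=NH0 P2=NH0
Op 3: best P0=NH2 P1=NH0 P2=NH0
Op 4: best P0=NH2 P1=NH0 P2=NH0
Op 5: best P0=NH2 P1=NH0 P2=NH0
Op 6: best P0=NH2 P1=NH0 P2=NH0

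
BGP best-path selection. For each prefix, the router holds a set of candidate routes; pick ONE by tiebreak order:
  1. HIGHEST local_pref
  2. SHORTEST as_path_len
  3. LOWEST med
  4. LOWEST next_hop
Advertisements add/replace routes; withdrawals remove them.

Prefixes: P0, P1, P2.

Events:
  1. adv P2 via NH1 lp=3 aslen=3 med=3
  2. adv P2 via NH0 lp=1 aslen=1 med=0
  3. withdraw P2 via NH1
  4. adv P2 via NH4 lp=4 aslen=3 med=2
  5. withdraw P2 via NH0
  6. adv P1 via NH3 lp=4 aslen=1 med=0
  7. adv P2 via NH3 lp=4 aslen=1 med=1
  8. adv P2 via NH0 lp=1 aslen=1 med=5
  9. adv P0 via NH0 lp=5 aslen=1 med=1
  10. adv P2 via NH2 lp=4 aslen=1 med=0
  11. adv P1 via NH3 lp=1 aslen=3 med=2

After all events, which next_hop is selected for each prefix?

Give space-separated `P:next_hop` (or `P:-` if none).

Op 1: best P0=- P1=- P2=NH1
Op 2: best P0=- P1=- P2=NH1
Op 3: best P0=- P1=- P2=NH0
Op 4: best P0=- P1=- P2=NH4
Op 5: best P0=- P1=- P2=NH4
Op 6: best P0=- P1=NH3 P2=NH4
Op 7: best P0=- P1=NH3 P2=NH3
Op 8: best P0=- P1=NH3 P2=NH3
Op 9: best P0=NH0 P1=NH3 P2=NH3
Op 10: best P0=NH0 P1=NH3 P2=NH2
Op 11: best P0=NH0 P1=NH3 P2=NH2

Answer: P0:NH0 P1:NH3 P2:NH2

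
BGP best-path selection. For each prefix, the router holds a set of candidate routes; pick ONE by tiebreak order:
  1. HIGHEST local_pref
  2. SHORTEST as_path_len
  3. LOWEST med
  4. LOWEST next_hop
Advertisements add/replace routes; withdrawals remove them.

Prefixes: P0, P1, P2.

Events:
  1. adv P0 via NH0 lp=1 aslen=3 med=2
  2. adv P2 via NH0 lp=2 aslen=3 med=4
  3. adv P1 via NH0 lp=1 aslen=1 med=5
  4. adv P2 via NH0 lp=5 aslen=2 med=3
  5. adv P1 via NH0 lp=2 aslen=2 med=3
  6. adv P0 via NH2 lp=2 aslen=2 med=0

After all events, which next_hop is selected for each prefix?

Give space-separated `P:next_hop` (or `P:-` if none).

Answer: P0:NH2 P1:NH0 P2:NH0

Derivation:
Op 1: best P0=NH0 P1=- P2=-
Op 2: best P0=NH0 P1=- P2=NH0
Op 3: best P0=NH0 P1=NH0 P2=NH0
Op 4: best P0=NH0 P1=NH0 P2=NH0
Op 5: best P0=NH0 P1=NH0 P2=NH0
Op 6: best P0=NH2 P1=NH0 P2=NH0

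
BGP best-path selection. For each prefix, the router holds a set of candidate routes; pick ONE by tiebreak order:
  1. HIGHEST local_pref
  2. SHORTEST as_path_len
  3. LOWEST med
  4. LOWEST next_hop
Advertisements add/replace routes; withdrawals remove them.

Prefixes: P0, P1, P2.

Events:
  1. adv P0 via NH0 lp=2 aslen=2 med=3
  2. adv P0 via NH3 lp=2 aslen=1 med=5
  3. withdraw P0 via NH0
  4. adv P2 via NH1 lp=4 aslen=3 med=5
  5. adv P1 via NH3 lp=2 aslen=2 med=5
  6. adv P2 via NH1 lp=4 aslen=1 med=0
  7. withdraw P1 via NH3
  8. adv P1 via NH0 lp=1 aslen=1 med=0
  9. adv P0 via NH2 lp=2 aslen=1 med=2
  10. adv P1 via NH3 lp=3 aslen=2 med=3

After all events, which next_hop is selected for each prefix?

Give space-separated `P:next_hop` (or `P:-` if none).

Answer: P0:NH2 P1:NH3 P2:NH1

Derivation:
Op 1: best P0=NH0 P1=- P2=-
Op 2: best P0=NH3 P1=- P2=-
Op 3: best P0=NH3 P1=- P2=-
Op 4: best P0=NH3 P1=- P2=NH1
Op 5: best P0=NH3 P1=NH3 P2=NH1
Op 6: best P0=NH3 P1=NH3 P2=NH1
Op 7: best P0=NH3 P1=- P2=NH1
Op 8: best P0=NH3 P1=NH0 P2=NH1
Op 9: best P0=NH2 P1=NH0 P2=NH1
Op 10: best P0=NH2 P1=NH3 P2=NH1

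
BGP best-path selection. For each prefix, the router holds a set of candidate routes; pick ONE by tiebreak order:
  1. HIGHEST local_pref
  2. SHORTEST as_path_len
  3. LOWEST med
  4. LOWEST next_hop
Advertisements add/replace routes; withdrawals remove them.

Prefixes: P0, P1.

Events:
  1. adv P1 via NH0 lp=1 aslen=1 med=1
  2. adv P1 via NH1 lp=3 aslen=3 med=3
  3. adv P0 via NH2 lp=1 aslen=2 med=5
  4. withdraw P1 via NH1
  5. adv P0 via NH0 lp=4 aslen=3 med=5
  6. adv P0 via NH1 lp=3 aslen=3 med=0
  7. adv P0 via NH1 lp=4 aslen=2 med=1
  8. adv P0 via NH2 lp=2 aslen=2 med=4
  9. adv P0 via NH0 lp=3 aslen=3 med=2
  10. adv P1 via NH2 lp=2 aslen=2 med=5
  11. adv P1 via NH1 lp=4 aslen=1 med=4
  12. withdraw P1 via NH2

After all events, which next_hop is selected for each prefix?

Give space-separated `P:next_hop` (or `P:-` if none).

Answer: P0:NH1 P1:NH1

Derivation:
Op 1: best P0=- P1=NH0
Op 2: best P0=- P1=NH1
Op 3: best P0=NH2 P1=NH1
Op 4: best P0=NH2 P1=NH0
Op 5: best P0=NH0 P1=NH0
Op 6: best P0=NH0 P1=NH0
Op 7: best P0=NH1 P1=NH0
Op 8: best P0=NH1 P1=NH0
Op 9: best P0=NH1 P1=NH0
Op 10: best P0=NH1 P1=NH2
Op 11: best P0=NH1 P1=NH1
Op 12: best P0=NH1 P1=NH1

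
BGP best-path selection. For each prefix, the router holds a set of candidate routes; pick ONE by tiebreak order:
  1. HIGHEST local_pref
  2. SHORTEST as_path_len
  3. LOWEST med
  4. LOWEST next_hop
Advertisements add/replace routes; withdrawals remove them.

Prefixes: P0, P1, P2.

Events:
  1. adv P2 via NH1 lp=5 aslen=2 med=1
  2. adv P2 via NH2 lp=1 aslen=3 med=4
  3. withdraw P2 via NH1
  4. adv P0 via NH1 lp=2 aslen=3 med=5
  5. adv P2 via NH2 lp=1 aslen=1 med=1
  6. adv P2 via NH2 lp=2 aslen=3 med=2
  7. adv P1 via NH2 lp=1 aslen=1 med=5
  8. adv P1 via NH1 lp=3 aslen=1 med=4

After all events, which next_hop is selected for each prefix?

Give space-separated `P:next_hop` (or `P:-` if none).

Answer: P0:NH1 P1:NH1 P2:NH2

Derivation:
Op 1: best P0=- P1=- P2=NH1
Op 2: best P0=- P1=- P2=NH1
Op 3: best P0=- P1=- P2=NH2
Op 4: best P0=NH1 P1=- P2=NH2
Op 5: best P0=NH1 P1=- P2=NH2
Op 6: best P0=NH1 P1=- P2=NH2
Op 7: best P0=NH1 P1=NH2 P2=NH2
Op 8: best P0=NH1 P1=NH1 P2=NH2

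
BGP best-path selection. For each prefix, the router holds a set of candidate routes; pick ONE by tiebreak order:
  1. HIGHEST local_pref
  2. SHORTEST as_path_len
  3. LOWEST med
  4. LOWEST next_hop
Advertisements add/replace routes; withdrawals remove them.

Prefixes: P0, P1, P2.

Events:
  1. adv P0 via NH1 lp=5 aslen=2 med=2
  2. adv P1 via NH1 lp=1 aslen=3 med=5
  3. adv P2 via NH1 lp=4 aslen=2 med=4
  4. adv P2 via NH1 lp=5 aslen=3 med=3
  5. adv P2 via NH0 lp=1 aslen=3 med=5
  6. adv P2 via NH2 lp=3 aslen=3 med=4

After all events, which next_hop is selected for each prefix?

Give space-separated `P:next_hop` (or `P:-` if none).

Op 1: best P0=NH1 P1=- P2=-
Op 2: best P0=NH1 P1=NH1 P2=-
Op 3: best P0=NH1 P1=NH1 P2=NH1
Op 4: best P0=NH1 P1=NH1 P2=NH1
Op 5: best P0=NH1 P1=NH1 P2=NH1
Op 6: best P0=NH1 P1=NH1 P2=NH1

Answer: P0:NH1 P1:NH1 P2:NH1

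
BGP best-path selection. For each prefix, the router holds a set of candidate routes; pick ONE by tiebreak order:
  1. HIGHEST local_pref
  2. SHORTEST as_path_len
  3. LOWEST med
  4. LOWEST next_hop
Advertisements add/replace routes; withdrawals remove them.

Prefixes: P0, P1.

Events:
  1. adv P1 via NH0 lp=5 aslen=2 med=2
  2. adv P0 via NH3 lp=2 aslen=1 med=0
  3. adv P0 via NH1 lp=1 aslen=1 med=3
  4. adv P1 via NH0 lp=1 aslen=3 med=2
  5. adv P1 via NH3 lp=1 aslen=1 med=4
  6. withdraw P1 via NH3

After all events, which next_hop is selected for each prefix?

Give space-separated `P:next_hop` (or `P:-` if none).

Op 1: best P0=- P1=NH0
Op 2: best P0=NH3 P1=NH0
Op 3: best P0=NH3 P1=NH0
Op 4: best P0=NH3 P1=NH0
Op 5: best P0=NH3 P1=NH3
Op 6: best P0=NH3 P1=NH0

Answer: P0:NH3 P1:NH0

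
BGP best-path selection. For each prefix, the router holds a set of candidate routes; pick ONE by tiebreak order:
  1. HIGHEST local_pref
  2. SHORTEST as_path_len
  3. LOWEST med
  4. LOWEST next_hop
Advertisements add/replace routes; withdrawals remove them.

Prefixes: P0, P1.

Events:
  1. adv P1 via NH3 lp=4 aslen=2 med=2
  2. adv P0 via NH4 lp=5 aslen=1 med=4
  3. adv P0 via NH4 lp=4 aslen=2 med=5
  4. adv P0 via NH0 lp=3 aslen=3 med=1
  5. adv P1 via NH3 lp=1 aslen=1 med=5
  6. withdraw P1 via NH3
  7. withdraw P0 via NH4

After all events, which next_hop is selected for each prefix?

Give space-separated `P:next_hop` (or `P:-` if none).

Answer: P0:NH0 P1:-

Derivation:
Op 1: best P0=- P1=NH3
Op 2: best P0=NH4 P1=NH3
Op 3: best P0=NH4 P1=NH3
Op 4: best P0=NH4 P1=NH3
Op 5: best P0=NH4 P1=NH3
Op 6: best P0=NH4 P1=-
Op 7: best P0=NH0 P1=-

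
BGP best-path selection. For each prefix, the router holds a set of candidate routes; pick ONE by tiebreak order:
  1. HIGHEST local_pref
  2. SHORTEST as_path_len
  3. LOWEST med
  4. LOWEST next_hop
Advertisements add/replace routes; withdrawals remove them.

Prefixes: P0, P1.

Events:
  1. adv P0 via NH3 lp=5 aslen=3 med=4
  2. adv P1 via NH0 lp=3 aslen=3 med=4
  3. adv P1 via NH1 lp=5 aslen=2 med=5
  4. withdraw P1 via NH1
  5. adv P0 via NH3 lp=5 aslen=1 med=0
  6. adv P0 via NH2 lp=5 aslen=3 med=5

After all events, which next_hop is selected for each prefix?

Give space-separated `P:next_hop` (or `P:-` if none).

Answer: P0:NH3 P1:NH0

Derivation:
Op 1: best P0=NH3 P1=-
Op 2: best P0=NH3 P1=NH0
Op 3: best P0=NH3 P1=NH1
Op 4: best P0=NH3 P1=NH0
Op 5: best P0=NH3 P1=NH0
Op 6: best P0=NH3 P1=NH0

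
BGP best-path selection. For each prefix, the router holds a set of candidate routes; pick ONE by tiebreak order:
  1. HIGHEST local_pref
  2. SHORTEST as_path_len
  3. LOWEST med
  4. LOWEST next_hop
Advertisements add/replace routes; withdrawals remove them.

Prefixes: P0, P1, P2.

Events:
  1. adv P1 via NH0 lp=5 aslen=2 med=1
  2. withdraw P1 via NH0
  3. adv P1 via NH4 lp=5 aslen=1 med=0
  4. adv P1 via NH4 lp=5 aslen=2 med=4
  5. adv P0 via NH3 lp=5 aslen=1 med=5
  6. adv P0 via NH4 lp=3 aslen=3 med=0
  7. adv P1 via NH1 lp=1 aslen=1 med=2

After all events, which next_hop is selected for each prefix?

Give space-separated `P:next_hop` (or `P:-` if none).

Answer: P0:NH3 P1:NH4 P2:-

Derivation:
Op 1: best P0=- P1=NH0 P2=-
Op 2: best P0=- P1=- P2=-
Op 3: best P0=- P1=NH4 P2=-
Op 4: best P0=- P1=NH4 P2=-
Op 5: best P0=NH3 P1=NH4 P2=-
Op 6: best P0=NH3 P1=NH4 P2=-
Op 7: best P0=NH3 P1=NH4 P2=-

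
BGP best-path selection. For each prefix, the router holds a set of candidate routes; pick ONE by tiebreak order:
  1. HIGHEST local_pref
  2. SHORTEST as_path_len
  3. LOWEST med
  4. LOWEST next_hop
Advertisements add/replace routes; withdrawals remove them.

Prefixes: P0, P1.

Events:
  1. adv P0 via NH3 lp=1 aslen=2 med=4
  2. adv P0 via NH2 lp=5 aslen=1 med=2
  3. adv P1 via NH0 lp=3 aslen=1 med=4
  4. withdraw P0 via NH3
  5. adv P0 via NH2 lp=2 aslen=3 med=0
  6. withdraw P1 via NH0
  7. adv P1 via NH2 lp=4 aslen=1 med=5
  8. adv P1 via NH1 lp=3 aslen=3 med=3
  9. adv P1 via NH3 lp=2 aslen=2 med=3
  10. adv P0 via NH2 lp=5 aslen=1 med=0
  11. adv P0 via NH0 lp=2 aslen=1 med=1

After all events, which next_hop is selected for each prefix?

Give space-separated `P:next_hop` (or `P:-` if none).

Op 1: best P0=NH3 P1=-
Op 2: best P0=NH2 P1=-
Op 3: best P0=NH2 P1=NH0
Op 4: best P0=NH2 P1=NH0
Op 5: best P0=NH2 P1=NH0
Op 6: best P0=NH2 P1=-
Op 7: best P0=NH2 P1=NH2
Op 8: best P0=NH2 P1=NH2
Op 9: best P0=NH2 P1=NH2
Op 10: best P0=NH2 P1=NH2
Op 11: best P0=NH2 P1=NH2

Answer: P0:NH2 P1:NH2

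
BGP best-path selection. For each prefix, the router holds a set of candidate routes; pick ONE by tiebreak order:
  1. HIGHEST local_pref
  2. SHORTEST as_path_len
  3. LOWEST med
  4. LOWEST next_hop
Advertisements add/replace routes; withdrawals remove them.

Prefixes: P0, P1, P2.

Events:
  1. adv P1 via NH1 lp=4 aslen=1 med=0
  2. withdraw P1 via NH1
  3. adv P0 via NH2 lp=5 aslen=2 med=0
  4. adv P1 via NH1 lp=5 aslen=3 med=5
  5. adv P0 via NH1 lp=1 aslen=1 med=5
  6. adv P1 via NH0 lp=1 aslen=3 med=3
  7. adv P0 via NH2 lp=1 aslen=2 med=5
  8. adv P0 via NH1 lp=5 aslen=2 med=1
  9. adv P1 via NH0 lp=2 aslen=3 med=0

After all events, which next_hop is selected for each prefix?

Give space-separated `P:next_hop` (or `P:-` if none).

Op 1: best P0=- P1=NH1 P2=-
Op 2: best P0=- P1=- P2=-
Op 3: best P0=NH2 P1=- P2=-
Op 4: best P0=NH2 P1=NH1 P2=-
Op 5: best P0=NH2 P1=NH1 P2=-
Op 6: best P0=NH2 P1=NH1 P2=-
Op 7: best P0=NH1 P1=NH1 P2=-
Op 8: best P0=NH1 P1=NH1 P2=-
Op 9: best P0=NH1 P1=NH1 P2=-

Answer: P0:NH1 P1:NH1 P2:-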